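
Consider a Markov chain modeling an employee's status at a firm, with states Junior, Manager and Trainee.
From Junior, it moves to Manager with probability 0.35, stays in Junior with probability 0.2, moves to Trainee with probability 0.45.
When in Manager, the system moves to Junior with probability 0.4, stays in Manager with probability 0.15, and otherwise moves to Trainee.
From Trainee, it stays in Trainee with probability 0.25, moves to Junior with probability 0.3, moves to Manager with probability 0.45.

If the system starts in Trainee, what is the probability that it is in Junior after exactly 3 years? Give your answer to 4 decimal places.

0.2970

Propagate the distribution vector 3 years from Trainee.
After 0 years: (0.0000, 0.0000, 1.0000)
After 1 year: (0.3000, 0.4500, 0.2500)
After 2 years: (0.3150, 0.2850, 0.4000)
After 3 years: (0.2970, 0.3330, 0.3700)
P(in Junior after 3 years) = 0.2970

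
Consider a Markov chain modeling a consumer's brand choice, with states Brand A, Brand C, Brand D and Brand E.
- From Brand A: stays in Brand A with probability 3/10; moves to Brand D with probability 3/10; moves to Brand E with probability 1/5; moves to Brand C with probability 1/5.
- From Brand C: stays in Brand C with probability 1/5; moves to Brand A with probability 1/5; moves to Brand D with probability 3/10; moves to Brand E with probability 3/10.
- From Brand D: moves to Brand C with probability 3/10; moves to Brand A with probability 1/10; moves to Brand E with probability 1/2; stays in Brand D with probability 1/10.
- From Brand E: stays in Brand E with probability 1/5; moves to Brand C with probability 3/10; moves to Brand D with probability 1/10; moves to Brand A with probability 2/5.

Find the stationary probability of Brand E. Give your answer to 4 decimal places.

0.2856

Let the stationary distribution be π with π = πP and π_1 + π_2 + π_3 + π_4 = 1.
π_1 = 0.3·π_1 + 0.2·π_2 + 0.1·π_3 + 0.4·π_4
π_2 = 0.2·π_1 + 0.2·π_2 + 0.3·π_3 + 0.3·π_4
π_3 = 0.3·π_1 + 0.3·π_2 + 0.1·π_3 + 0.1·π_4
Solving with the normalization constraint gives π = (0.2632, 0.2488, 0.2024, 0.2856).
So the stationary probability of Brand E is 0.2856.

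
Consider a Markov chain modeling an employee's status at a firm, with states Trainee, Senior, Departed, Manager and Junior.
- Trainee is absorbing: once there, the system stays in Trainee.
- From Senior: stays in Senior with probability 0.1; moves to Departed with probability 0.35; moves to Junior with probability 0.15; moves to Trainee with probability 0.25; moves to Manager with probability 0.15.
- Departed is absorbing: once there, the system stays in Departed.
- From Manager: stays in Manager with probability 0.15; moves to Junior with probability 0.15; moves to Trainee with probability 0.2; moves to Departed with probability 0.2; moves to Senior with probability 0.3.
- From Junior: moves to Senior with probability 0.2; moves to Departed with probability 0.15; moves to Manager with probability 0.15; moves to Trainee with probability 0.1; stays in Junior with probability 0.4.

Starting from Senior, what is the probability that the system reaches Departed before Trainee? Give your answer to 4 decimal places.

Let h(s) be the probability of absorption at Departed starting from transient state s. Then h(Departed) = 1 and h(Trainee) = 0. By first-step analysis:
h(Senior) = 0.25·0 + 0.1·h(Senior) + 0.35·1 + 0.15·h(Manager) + 0.15·h(Junior)
h(Manager) = 0.2·0 + 0.3·h(Senior) + 0.2·1 + 0.15·h(Manager) + 0.15·h(Junior)
h(Junior) = 0.1·0 + 0.2·h(Senior) + 0.15·1 + 0.15·h(Manager) + 0.4·h(Junior)
Solving: h(Senior) = 0.5750, h(Manager) = 0.5400, h(Junior) = 0.5767.
Starting from Senior, the probability is 0.5750.

0.5750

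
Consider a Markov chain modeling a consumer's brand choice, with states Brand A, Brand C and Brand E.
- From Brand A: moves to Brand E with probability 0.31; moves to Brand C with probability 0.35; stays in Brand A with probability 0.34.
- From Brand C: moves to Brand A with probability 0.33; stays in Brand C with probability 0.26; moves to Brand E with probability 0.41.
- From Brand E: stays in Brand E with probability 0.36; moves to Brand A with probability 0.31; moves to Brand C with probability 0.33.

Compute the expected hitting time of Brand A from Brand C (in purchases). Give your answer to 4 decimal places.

3.1038

Let t(s) be the expected number of purchases to first reach Brand A from state s, with t(Brand A) = 0. Conditioning on the first purchase:
t(Brand C) = 1 + 0.26·t(Brand C) + 0.41·t(Brand E)
t(Brand E) = 1 + 0.33·t(Brand C) + 0.36·t(Brand E)
Solving: t(Brand C) = 3.1038, t(Brand E) = 3.1629.
Expected purchases from Brand C to Brand A: 3.1038.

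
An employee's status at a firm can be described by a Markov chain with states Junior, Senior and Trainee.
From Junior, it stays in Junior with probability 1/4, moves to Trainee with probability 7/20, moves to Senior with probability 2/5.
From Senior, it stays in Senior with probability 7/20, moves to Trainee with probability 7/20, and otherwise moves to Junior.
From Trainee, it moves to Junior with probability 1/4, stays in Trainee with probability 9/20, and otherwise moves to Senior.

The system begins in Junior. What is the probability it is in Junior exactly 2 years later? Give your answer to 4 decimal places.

Sum over the intermediate state after 1 year:
P = P(Junior→Junior)·P(Junior→Junior) + P(Junior→Senior)·P(Senior→Junior) + P(Junior→Trainee)·P(Trainee→Junior)
  = 0.25×0.25 + 0.4×0.3 + 0.35×0.25
  = 0.0625 + 0.1200 + 0.0875 = 0.2700

0.2700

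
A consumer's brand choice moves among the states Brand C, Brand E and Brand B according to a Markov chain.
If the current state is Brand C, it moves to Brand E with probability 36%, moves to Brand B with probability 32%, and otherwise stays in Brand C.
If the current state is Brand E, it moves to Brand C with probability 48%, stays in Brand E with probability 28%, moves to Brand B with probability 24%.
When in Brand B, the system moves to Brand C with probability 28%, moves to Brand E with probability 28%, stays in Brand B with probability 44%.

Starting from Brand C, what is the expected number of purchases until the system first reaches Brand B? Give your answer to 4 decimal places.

Let t(s) be the expected number of purchases to first reach Brand B from state s, with t(Brand B) = 0. Conditioning on the first purchase:
t(Brand C) = 1 + 0.32·t(Brand C) + 0.36·t(Brand E)
t(Brand E) = 1 + 0.48·t(Brand C) + 0.28·t(Brand E)
Solving: t(Brand C) = 3.4091, t(Brand E) = 3.6616.
Expected purchases from Brand C to Brand B: 3.4091.

3.4091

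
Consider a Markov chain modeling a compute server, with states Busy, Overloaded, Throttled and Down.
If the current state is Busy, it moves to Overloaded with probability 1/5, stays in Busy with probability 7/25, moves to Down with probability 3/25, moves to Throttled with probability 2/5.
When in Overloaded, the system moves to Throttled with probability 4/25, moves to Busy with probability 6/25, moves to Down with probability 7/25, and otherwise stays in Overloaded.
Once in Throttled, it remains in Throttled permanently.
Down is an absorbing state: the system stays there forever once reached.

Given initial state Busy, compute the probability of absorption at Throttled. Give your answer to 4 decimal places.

Let h(s) be the probability of absorption at Throttled starting from transient state s. Then h(Throttled) = 1 and h(Down) = 0. By first-step analysis:
h(Busy) = 0.28·h(Busy) + 0.2·h(Overloaded) + 0.4·1 + 0.12·0
h(Overloaded) = 0.24·h(Busy) + 0.32·h(Overloaded) + 0.16·1 + 0.28·0
Solving: h(Busy) = 0.6884, h(Overloaded) = 0.4783.
Starting from Busy, the probability is 0.6884.

0.6884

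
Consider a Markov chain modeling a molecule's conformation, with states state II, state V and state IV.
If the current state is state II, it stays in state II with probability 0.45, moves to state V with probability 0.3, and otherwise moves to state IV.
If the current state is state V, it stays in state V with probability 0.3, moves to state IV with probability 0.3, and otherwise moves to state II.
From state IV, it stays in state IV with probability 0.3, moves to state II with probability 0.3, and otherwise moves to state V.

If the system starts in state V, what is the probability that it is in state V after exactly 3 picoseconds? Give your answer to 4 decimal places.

Propagate the distribution vector 3 picoseconds from state V.
After 0 picoseconds: (0.0000, 1.0000, 0.0000)
After 1 picosecond: (0.4000, 0.3000, 0.3000)
After 2 picoseconds: (0.3900, 0.3300, 0.2800)
After 3 picoseconds: (0.3915, 0.3280, 0.2805)
P(in state V after 3 picoseconds) = 0.3280

0.3280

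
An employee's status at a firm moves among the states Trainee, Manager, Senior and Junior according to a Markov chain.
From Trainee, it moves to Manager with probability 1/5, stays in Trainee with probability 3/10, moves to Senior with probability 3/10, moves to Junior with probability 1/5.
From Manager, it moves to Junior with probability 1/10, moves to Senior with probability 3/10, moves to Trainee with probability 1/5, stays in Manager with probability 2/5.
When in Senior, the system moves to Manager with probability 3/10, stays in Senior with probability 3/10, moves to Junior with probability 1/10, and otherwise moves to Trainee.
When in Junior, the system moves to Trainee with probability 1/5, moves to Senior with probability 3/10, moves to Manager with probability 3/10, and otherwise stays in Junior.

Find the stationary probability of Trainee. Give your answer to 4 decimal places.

0.2556

Let the stationary distribution be π with π = πP and π_1 + π_2 + π_3 + π_4 = 1.
π_1 = 0.3·π_1 + 0.2·π_2 + 0.3·π_3 + 0.2·π_4
π_2 = 0.2·π_1 + 0.4·π_2 + 0.3·π_3 + 0.3·π_4
π_3 = 0.3·π_1 + 0.3·π_2 + 0.3·π_3 + 0.3·π_4
Solving with the normalization constraint gives π = (0.2556, 0.3049, 0.3000, 0.1395).
So the stationary probability of Trainee is 0.2556.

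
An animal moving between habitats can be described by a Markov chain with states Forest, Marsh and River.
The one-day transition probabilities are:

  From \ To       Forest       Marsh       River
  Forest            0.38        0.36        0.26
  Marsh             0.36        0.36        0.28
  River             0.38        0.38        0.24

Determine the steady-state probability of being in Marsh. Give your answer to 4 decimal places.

Let the stationary distribution be π with π = πP and π_1 + π_2 + π_3 = 1.
π_1 = 0.38·π_1 + 0.36·π_2 + 0.38·π_3
π_2 = 0.36·π_1 + 0.36·π_2 + 0.38·π_3
Solving with the normalization constraint gives π = (0.3727, 0.3652, 0.2621).
So the stationary probability of Marsh is 0.3652.

0.3652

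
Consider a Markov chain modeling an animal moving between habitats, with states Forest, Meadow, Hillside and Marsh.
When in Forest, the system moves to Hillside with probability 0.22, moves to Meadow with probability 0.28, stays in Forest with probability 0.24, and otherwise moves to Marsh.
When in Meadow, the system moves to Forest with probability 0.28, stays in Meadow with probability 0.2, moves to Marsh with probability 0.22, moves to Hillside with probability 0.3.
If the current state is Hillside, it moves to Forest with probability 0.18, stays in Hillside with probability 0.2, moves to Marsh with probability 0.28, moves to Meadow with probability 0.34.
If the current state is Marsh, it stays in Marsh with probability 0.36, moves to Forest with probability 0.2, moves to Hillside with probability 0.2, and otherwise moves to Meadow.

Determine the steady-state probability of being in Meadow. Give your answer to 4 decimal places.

0.2616

Let the stationary distribution be π with π = πP and π_1 + π_2 + π_3 + π_4 = 1.
π_1 = 0.24·π_1 + 0.28·π_2 + 0.18·π_3 + 0.2·π_4
π_2 = 0.28·π_1 + 0.2·π_2 + 0.34·π_3 + 0.24·π_4
π_3 = 0.22·π_1 + 0.3·π_2 + 0.2·π_3 + 0.2·π_4
Solving with the normalization constraint gives π = (0.2253, 0.2616, 0.2307, 0.2824).
So the stationary probability of Meadow is 0.2616.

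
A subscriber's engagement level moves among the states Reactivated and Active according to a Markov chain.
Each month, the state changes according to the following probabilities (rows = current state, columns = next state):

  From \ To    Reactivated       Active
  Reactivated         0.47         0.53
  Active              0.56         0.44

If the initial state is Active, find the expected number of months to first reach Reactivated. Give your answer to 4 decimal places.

Let t(s) be the expected number of months to first reach Reactivated from state s, with t(Reactivated) = 0. Conditioning on the first month:
t(Active) = 1 + 0.44·t(Active)
Solving: t(Active) = 1.7857.
Expected months from Active to Reactivated: 1.7857.

1.7857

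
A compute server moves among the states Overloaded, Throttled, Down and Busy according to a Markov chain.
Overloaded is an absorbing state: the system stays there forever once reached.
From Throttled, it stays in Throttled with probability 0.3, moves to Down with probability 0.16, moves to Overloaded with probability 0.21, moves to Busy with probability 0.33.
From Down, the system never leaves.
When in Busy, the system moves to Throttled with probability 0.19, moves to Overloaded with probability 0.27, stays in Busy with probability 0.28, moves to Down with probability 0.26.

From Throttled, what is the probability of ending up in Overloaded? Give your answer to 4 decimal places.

Let h(s) be the probability of absorption at Overloaded starting from transient state s. Then h(Overloaded) = 1 and h(Down) = 0. By first-step analysis:
h(Throttled) = 0.21·1 + 0.3·h(Throttled) + 0.16·0 + 0.33·h(Busy)
h(Busy) = 0.27·1 + 0.19·h(Throttled) + 0.26·0 + 0.28·h(Busy)
Solving: h(Throttled) = 0.5445, h(Busy) = 0.5187.
Starting from Throttled, the probability is 0.5445.

0.5445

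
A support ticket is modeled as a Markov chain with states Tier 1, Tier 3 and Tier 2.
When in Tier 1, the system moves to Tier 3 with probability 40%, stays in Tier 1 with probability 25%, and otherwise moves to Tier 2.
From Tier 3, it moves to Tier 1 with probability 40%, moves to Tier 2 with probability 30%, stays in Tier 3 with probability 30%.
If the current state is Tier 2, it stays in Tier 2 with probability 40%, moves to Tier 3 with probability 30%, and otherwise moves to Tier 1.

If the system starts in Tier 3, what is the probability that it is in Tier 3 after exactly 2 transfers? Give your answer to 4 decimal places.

0.3400

Sum over the intermediate state after 1 transfer:
P = P(Tier 3→Tier 1)·P(Tier 1→Tier 3) + P(Tier 3→Tier 3)·P(Tier 3→Tier 3) + P(Tier 3→Tier 2)·P(Tier 2→Tier 3)
  = 0.4×0.4 + 0.3×0.3 + 0.3×0.3
  = 0.1600 + 0.0900 + 0.0900 = 0.3400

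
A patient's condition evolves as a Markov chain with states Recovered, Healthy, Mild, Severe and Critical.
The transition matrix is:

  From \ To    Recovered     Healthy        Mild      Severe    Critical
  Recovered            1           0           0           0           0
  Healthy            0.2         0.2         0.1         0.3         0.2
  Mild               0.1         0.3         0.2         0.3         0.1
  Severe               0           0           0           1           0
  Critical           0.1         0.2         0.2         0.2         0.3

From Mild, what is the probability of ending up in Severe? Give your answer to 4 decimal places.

Let h(s) be the probability of absorption at Severe starting from transient state s. Then h(Severe) = 1 and h(Recovered) = 0. By first-step analysis:
h(Healthy) = 0.2·0 + 0.2·h(Healthy) + 0.1·h(Mild) + 0.3·1 + 0.2·h(Critical)
h(Mild) = 0.1·0 + 0.3·h(Healthy) + 0.2·h(Mild) + 0.3·1 + 0.1·h(Critical)
h(Critical) = 0.1·0 + 0.2·h(Healthy) + 0.2·h(Mild) + 0.2·1 + 0.3·h(Critical)
Solving: h(Healthy) = 0.6274, h(Mild) = 0.6932, h(Critical) = 0.6630.
Starting from Mild, the probability is 0.6932.

0.6932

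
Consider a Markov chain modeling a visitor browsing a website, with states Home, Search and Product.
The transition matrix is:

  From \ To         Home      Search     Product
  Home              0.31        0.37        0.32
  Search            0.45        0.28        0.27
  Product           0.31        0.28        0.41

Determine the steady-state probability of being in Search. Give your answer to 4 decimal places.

Let the stationary distribution be π with π = πP and π_1 + π_2 + π_3 = 1.
π_1 = 0.31·π_1 + 0.45·π_2 + 0.31·π_3
π_2 = 0.37·π_1 + 0.28·π_2 + 0.28·π_3
Solving with the normalization constraint gives π = (0.3537, 0.3118, 0.3345).
So the stationary probability of Search is 0.3118.

0.3118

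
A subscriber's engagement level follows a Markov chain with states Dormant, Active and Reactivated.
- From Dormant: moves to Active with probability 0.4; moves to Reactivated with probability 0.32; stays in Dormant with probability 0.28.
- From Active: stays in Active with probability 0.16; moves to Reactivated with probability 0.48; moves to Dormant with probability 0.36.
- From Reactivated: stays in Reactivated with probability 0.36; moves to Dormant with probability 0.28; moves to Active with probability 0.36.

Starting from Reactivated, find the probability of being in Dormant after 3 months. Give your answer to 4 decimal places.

0.3039

Propagate the distribution vector 3 months from Reactivated.
After 0 months: (0.0000, 0.0000, 1.0000)
After 1 month: (0.2800, 0.3600, 0.3600)
After 2 months: (0.3088, 0.2992, 0.3920)
After 3 months: (0.3039, 0.3125, 0.3836)
P(in Dormant after 3 months) = 0.3039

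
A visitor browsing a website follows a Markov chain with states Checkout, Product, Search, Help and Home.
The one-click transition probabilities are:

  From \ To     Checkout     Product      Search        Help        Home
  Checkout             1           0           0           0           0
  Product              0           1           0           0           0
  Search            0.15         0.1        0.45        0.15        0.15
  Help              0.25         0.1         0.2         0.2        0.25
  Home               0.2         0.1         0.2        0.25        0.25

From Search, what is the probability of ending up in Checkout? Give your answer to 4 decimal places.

Let h(s) be the probability of absorption at Checkout starting from transient state s. Then h(Checkout) = 1 and h(Product) = 0. By first-step analysis:
h(Search) = 0.15·1 + 0.1·0 + 0.45·h(Search) + 0.15·h(Help) + 0.15·h(Home)
h(Help) = 0.25·1 + 0.1·0 + 0.2·h(Search) + 0.2·h(Help) + 0.25·h(Home)
h(Home) = 0.2·1 + 0.1·0 + 0.2·h(Search) + 0.25·h(Help) + 0.25·h(Home)
Solving: h(Search) = 0.6391, h(Help) = 0.6797, h(Home) = 0.6636.
Starting from Search, the probability is 0.6391.

0.6391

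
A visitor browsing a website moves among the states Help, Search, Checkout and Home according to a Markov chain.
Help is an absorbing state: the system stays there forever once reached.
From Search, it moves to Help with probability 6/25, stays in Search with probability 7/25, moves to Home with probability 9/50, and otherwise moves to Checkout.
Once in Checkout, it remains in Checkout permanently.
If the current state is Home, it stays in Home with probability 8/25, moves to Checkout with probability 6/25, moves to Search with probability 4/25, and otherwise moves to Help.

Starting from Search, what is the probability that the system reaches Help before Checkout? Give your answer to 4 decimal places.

0.4635

Let h(s) be the probability of absorption at Help starting from transient state s. Then h(Help) = 1 and h(Checkout) = 0. By first-step analysis:
h(Search) = 0.24·1 + 0.28·h(Search) + 0.3·0 + 0.18·h(Home)
h(Home) = 0.28·1 + 0.16·h(Search) + 0.24·0 + 0.32·h(Home)
Solving: h(Search) = 0.4635, h(Home) = 0.5208.
Starting from Search, the probability is 0.4635.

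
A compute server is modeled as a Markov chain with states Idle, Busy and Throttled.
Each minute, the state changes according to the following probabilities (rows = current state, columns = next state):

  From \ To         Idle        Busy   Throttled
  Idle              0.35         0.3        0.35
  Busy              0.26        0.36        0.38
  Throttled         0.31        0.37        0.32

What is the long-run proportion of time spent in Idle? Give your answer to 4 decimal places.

Let the stationary distribution be π with π = πP and π_1 + π_2 + π_3 = 1.
π_1 = 0.35·π_1 + 0.26·π_2 + 0.31·π_3
π_2 = 0.3·π_1 + 0.36·π_2 + 0.37·π_3
Solving with the normalization constraint gives π = (0.3049, 0.3452, 0.3499).
So the stationary probability of Idle is 0.3049.

0.3049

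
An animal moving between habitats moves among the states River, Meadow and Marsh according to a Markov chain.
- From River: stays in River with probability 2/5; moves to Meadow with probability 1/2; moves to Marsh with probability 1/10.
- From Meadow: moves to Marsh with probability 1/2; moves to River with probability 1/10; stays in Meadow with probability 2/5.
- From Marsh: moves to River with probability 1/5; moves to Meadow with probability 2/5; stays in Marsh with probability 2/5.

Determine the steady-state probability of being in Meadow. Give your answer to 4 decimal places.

Let the stationary distribution be π with π = πP and π_1 + π_2 + π_3 = 1.
π_1 = 0.4·π_1 + 0.1·π_2 + 0.2·π_3
π_2 = 0.5·π_1 + 0.4·π_2 + 0.4·π_3
Solving with the normalization constraint gives π = (0.1975, 0.4198, 0.3827).
So the stationary probability of Meadow is 0.4198.

0.4198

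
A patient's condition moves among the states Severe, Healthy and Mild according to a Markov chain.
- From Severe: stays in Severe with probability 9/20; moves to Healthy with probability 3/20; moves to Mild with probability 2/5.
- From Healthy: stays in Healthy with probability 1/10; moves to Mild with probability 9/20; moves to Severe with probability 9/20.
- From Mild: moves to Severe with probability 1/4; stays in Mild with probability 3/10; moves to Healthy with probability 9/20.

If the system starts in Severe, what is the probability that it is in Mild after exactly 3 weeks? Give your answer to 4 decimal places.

Propagate the distribution vector 3 weeks from Severe.
After 0 weeks: (1.0000, 0.0000, 0.0000)
After 1 week: (0.4500, 0.1500, 0.4000)
After 2 weeks: (0.3700, 0.2625, 0.3675)
After 3 weeks: (0.3765, 0.2471, 0.3764)
P(in Mild after 3 weeks) = 0.3764

0.3764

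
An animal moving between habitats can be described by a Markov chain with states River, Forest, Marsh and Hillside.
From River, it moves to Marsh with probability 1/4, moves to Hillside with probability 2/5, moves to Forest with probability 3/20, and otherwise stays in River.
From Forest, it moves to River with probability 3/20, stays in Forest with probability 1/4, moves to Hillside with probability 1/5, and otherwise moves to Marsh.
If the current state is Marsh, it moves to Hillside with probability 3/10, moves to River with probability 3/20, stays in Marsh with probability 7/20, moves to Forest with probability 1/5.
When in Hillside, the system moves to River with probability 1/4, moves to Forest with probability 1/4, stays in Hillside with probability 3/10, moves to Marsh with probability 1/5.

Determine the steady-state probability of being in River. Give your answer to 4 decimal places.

Let the stationary distribution be π with π = πP and π_1 + π_2 + π_3 + π_4 = 1.
π_1 = 0.2·π_1 + 0.15·π_2 + 0.15·π_3 + 0.25·π_4
π_2 = 0.15·π_1 + 0.25·π_2 + 0.2·π_3 + 0.25·π_4
π_3 = 0.25·π_1 + 0.4·π_2 + 0.35·π_3 + 0.2·π_4
Solving with the normalization constraint gives π = (0.1892, 0.2162, 0.2973, 0.2973).
So the stationary probability of River is 0.1892.

0.1892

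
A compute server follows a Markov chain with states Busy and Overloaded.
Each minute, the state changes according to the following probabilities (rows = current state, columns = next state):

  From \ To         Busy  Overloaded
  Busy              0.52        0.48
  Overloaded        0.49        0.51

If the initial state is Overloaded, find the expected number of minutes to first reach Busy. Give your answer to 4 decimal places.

Let t(s) be the expected number of minutes to first reach Busy from state s, with t(Busy) = 0. Conditioning on the first minute:
t(Overloaded) = 1 + 0.51·t(Overloaded)
Solving: t(Overloaded) = 2.0408.
Expected minutes from Overloaded to Busy: 2.0408.

2.0408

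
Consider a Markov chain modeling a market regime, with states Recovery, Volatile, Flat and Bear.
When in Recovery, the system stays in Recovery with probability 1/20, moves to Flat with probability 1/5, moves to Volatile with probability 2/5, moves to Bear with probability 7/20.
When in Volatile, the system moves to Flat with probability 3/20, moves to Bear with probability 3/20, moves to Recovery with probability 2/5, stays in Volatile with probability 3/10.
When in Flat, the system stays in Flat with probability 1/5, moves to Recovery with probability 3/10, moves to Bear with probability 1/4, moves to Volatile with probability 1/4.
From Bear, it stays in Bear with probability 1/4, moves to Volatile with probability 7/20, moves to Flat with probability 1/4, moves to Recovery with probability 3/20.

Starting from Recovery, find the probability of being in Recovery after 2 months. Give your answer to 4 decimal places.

0.2750

Propagate the distribution vector 2 months from Recovery.
After 0 months: (1.0000, 0.0000, 0.0000, 0.0000)
After 1 month: (0.0500, 0.4000, 0.2000, 0.3500)
After 2 months: (0.2750, 0.3125, 0.1975, 0.2150)
P(in Recovery after 2 months) = 0.2750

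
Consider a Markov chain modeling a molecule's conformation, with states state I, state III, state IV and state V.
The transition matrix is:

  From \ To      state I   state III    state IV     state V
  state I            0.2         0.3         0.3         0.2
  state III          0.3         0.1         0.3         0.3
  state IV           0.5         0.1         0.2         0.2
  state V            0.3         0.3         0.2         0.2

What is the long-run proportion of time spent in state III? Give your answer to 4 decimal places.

Let the stationary distribution be π with π = πP and π_1 + π_2 + π_3 + π_4 = 1.
π_1 = 0.2·π_1 + 0.3·π_2 + 0.5·π_3 + 0.3·π_4
π_2 = 0.3·π_1 + 0.1·π_2 + 0.1·π_3 + 0.3·π_4
π_3 = 0.3·π_1 + 0.3·π_2 + 0.2·π_3 + 0.2·π_4
Solving with the normalization constraint gives π = (0.3187, 0.2079, 0.2527, 0.2208).
So the stationary probability of state III is 0.2079.

0.2079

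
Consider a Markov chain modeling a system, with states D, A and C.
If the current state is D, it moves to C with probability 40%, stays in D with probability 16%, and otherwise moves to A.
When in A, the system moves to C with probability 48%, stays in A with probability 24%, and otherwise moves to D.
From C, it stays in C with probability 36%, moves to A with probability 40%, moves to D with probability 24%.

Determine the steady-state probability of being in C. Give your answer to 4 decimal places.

0.4118

Let the stationary distribution be π with π = πP and π_1 + π_2 + π_3 = 1.
π_1 = 0.16·π_1 + 0.28·π_2 + 0.24·π_3
π_2 = 0.44·π_1 + 0.24·π_2 + 0.4·π_3
Solving with the normalization constraint gives π = (0.2353, 0.3529, 0.4118).
So the stationary probability of C is 0.4118.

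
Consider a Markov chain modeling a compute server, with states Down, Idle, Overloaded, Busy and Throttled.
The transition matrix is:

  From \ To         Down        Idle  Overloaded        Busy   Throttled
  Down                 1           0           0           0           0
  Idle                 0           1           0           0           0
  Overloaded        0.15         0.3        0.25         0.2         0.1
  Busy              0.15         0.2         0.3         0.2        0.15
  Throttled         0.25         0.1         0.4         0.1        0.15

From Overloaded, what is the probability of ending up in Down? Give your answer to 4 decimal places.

0.3849

Let h(s) be the probability of absorption at Down starting from transient state s. Then h(Down) = 1 and h(Idle) = 0. By first-step analysis:
h(Overloaded) = 0.15·1 + 0.3·0 + 0.25·h(Overloaded) + 0.2·h(Busy) + 0.1·h(Throttled)
h(Busy) = 0.15·1 + 0.2·0 + 0.3·h(Overloaded) + 0.2·h(Busy) + 0.15·h(Throttled)
h(Throttled) = 0.25·1 + 0.1·0 + 0.4·h(Overloaded) + 0.1·h(Busy) + 0.15·h(Throttled)
Solving: h(Overloaded) = 0.3849, h(Busy) = 0.4304, h(Throttled) = 0.5259.
Starting from Overloaded, the probability is 0.3849.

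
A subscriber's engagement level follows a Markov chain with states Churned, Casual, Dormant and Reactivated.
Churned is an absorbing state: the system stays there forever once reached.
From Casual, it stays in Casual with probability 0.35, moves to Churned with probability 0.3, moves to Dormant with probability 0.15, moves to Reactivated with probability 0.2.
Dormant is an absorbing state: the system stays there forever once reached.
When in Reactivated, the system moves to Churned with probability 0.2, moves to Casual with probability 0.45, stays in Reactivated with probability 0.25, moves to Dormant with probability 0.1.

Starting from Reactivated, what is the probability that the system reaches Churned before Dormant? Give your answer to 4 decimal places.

0.6667

Let h(s) be the probability of absorption at Churned starting from transient state s. Then h(Churned) = 1 and h(Dormant) = 0. By first-step analysis:
h(Casual) = 0.3·1 + 0.35·h(Casual) + 0.15·0 + 0.2·h(Reactivated)
h(Reactivated) = 0.2·1 + 0.45·h(Casual) + 0.1·0 + 0.25·h(Reactivated)
Solving: h(Casual) = 0.6667, h(Reactivated) = 0.6667.
Starting from Reactivated, the probability is 0.6667.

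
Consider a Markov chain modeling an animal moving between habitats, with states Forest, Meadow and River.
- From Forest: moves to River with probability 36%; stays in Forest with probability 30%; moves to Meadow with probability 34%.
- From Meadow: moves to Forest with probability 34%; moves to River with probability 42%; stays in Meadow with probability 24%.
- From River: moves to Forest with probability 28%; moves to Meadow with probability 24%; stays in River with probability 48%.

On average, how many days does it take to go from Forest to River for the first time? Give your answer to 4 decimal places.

Let t(s) be the expected number of days to first reach River from state s, with t(River) = 0. Conditioning on the first day:
t(Forest) = 1 + 0.3·t(Forest) + 0.34·t(Meadow)
t(Meadow) = 1 + 0.34·t(Forest) + 0.24·t(Meadow)
Solving: t(Forest) = 2.6417, t(Meadow) = 2.4976.
Expected days from Forest to River: 2.6417.

2.6417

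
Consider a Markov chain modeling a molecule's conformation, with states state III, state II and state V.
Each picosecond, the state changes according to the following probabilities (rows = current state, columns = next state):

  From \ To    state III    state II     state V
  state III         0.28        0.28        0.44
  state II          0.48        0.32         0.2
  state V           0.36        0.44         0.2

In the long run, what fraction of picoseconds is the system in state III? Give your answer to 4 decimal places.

0.3711

Let the stationary distribution be π with π = πP and π_1 + π_2 + π_3 = 1.
π_1 = 0.28·π_1 + 0.48·π_2 + 0.36·π_3
π_2 = 0.28·π_1 + 0.32·π_2 + 0.44·π_3
Solving with the normalization constraint gives π = (0.3711, 0.3398, 0.2891).
So the stationary probability of state III is 0.3711.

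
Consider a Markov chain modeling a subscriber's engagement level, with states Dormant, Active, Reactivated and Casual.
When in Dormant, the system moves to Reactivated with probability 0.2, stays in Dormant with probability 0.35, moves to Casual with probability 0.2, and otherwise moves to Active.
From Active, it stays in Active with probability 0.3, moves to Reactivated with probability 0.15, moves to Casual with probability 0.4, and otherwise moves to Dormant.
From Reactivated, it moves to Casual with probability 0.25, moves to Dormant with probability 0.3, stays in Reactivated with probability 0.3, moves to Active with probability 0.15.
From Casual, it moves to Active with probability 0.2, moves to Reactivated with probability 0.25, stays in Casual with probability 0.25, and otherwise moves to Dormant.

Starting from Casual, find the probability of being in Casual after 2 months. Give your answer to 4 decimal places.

0.2650

Propagate the distribution vector 2 months from Casual.
After 0 months: (0.0000, 0.0000, 0.0000, 1.0000)
After 1 month: (0.3000, 0.2000, 0.2500, 0.2500)
After 2 months: (0.2850, 0.2225, 0.2275, 0.2650)
P(in Casual after 2 months) = 0.2650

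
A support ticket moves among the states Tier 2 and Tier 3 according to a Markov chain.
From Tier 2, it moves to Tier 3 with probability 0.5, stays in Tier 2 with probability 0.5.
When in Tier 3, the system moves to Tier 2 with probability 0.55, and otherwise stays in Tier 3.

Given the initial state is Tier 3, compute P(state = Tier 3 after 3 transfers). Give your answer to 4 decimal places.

Propagate the distribution vector 3 transfers from Tier 3.
After 0 transfers: (0.0000, 1.0000)
After 1 transfer: (0.5500, 0.4500)
After 2 transfers: (0.5225, 0.4775)
After 3 transfers: (0.5239, 0.4761)
P(in Tier 3 after 3 transfers) = 0.4761

0.4761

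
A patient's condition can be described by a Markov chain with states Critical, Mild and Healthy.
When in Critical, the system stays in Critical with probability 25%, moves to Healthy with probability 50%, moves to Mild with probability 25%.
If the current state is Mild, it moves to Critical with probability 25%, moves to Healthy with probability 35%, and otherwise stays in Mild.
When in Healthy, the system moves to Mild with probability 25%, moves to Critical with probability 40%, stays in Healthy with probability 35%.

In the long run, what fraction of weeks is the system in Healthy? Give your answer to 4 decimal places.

0.3964

Let the stationary distribution be π with π = πP and π_1 + π_2 + π_3 = 1.
π_1 = 0.25·π_1 + 0.25·π_2 + 0.4·π_3
π_2 = 0.25·π_1 + 0.4·π_2 + 0.25·π_3
Solving with the normalization constraint gives π = (0.3095, 0.2941, 0.3964).
So the stationary probability of Healthy is 0.3964.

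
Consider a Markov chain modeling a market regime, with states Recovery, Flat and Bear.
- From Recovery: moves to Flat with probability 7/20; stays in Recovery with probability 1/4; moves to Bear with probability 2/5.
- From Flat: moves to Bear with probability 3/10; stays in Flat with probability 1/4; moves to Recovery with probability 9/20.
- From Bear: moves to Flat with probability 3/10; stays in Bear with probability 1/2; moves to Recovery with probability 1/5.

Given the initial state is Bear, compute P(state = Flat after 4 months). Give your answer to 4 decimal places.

Propagate the distribution vector 4 months from Bear.
After 0 months: (0.0000, 0.0000, 1.0000)
After 1 month: (0.2000, 0.3000, 0.5000)
After 2 months: (0.2850, 0.2950, 0.4200)
After 3 months: (0.2880, 0.2995, 0.4125)
After 4 months: (0.2893, 0.2994, 0.4113)
P(in Flat after 4 months) = 0.2994

0.2994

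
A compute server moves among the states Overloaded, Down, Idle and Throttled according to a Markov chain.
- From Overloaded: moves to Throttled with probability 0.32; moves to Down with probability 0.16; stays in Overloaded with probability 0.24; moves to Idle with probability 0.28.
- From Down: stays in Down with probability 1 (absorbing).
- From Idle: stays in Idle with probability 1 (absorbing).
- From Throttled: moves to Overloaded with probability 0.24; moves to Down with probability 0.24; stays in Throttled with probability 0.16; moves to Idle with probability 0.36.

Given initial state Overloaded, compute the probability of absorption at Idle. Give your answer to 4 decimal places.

Let h(s) be the probability of absorption at Idle starting from transient state s. Then h(Idle) = 1 and h(Down) = 0. By first-step analysis:
h(Overloaded) = 0.24·h(Overloaded) + 0.16·0 + 0.28·1 + 0.32·h(Throttled)
h(Throttled) = 0.24·h(Overloaded) + 0.24·0 + 0.36·1 + 0.16·h(Throttled)
Solving: h(Overloaded) = 0.6239, h(Throttled) = 0.6068.
Starting from Overloaded, the probability is 0.6239.

0.6239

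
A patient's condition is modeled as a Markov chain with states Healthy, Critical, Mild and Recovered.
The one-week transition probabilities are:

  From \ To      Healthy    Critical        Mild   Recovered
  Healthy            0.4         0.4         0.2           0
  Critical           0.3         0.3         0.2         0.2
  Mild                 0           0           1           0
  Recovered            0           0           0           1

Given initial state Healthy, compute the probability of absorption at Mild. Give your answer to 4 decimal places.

0.7333

Let h(s) be the probability of absorption at Mild starting from transient state s. Then h(Mild) = 1 and h(Recovered) = 0. By first-step analysis:
h(Healthy) = 0.4·h(Healthy) + 0.4·h(Critical) + 0.2·1
h(Critical) = 0.3·h(Healthy) + 0.3·h(Critical) + 0.2·1 + 0.2·0
Solving: h(Healthy) = 0.7333, h(Critical) = 0.6000.
Starting from Healthy, the probability is 0.7333.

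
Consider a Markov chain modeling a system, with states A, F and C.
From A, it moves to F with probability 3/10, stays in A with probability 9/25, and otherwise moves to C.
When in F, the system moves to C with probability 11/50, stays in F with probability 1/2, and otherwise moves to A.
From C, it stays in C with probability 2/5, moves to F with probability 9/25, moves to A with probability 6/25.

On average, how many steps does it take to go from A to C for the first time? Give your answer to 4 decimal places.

Let t(s) be the expected number of steps to first reach C from state s, with t(C) = 0. Conditioning on the first step:
t(A) = 1 + 0.36·t(A) + 0.3·t(F)
t(F) = 1 + 0.28·t(A) + 0.5·t(F)
Solving: t(A) = 3.3898, t(F) = 3.8983.
Expected steps from A to C: 3.3898.

3.3898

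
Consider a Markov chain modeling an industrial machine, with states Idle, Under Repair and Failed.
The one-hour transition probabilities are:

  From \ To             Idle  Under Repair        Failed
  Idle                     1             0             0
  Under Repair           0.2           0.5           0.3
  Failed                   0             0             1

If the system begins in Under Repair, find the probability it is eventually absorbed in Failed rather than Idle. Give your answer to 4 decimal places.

0.6000

Let h(s) be the probability of absorption at Failed starting from transient state s. Then h(Failed) = 1 and h(Idle) = 0. By first-step analysis:
h(Under Repair) = 0.2·0 + 0.5·h(Under Repair) + 0.3·1
Solving: h(Under Repair) = 0.6000.
Starting from Under Repair, the probability is 0.6000.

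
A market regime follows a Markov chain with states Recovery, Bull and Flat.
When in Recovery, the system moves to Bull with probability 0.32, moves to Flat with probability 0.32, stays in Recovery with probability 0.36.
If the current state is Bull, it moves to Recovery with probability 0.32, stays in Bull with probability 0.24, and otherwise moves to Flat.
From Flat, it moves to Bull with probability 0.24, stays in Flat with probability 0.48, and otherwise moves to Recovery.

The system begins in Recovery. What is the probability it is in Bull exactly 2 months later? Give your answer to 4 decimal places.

0.2688

Sum over the intermediate state after 1 month:
P = P(Recovery→Recovery)·P(Recovery→Bull) + P(Recovery→Bull)·P(Bull→Bull) + P(Recovery→Flat)·P(Flat→Bull)
  = 0.36×0.32 + 0.32×0.24 + 0.32×0.24
  = 0.1152 + 0.0768 + 0.0768 = 0.2688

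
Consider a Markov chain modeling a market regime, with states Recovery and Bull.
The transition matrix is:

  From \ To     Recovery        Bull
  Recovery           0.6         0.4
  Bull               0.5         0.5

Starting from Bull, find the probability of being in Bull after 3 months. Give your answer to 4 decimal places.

0.4450

Propagate the distribution vector 3 months from Bull.
After 0 months: (0.0000, 1.0000)
After 1 month: (0.5000, 0.5000)
After 2 months: (0.5500, 0.4500)
After 3 months: (0.5550, 0.4450)
P(in Bull after 3 months) = 0.4450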